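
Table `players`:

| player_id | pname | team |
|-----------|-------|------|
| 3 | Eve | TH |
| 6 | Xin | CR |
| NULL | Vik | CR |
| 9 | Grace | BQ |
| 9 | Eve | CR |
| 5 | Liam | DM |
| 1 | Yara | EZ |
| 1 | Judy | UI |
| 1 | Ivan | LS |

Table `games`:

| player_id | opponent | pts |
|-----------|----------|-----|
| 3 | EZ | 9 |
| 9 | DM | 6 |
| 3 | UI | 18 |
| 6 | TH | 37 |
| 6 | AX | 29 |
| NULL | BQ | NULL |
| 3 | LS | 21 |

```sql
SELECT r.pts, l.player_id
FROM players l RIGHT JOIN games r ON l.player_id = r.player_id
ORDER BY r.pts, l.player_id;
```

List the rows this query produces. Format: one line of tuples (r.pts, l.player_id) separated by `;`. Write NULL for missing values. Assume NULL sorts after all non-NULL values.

(6, 9); (6, 9); (9, 3); (18, 3); (21, 3); (29, 6); (37, 6); (NULL, NULL)

RIGHT JOIN keeps every row from `games`; unmatched rows get NULL for `players`'s columns.
Matching on l.player_id = r.player_id. A NULL in a compared column never satisfies the condition.
- player_id=3: 3 matching r row(s), so 3 row(s) emitted.
- player_id=6: 2 matching r row(s), so 2 row(s) emitted.
- player_id=NULL: no matching r row.
- player_id=9: 1 matching r row(s), so 1 row(s) emitted.
- player_id=9: 1 matching r row(s), so 1 row(s) emitted.
- player_id=5: no matching r row.
- player_id=1: no matching r row.
- player_id=1: no matching r row.
- player_id=1: no matching r row.
- 1 row(s) from r found no l partner → padded with NULL.
After projecting and ordering:
r.pts | l.player_id
6 | 9
6 | 9
9 | 3
18 | 3
21 | 3
29 | 6
37 | 6
NULL | NULL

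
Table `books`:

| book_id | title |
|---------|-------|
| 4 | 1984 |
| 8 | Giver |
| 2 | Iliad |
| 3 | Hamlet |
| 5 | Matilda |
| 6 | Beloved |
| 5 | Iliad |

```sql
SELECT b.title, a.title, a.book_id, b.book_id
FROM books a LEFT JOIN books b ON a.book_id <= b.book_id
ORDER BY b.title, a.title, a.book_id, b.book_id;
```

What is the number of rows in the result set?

LEFT JOIN keeps every row from `books a`; unmatched rows get NULL for `books b`'s columns.
Matching on a.book_id <= b.book_id.
Matched pairs: 29; unmatched a rows kept: 0.
Total: 29 rows.

29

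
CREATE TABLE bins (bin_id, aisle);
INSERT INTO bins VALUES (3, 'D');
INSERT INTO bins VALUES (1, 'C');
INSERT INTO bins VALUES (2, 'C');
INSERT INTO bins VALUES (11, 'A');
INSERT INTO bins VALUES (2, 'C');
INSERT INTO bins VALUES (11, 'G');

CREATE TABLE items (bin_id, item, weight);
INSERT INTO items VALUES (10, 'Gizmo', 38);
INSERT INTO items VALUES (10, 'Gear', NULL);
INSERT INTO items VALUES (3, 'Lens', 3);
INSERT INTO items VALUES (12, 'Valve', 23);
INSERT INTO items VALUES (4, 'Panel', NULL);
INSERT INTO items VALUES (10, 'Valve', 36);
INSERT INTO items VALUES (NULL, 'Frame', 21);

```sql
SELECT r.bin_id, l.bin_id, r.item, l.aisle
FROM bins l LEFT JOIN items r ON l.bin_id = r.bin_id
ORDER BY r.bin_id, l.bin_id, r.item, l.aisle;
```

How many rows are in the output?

6

LEFT JOIN keeps every row from `bins`; unmatched rows get NULL for `items`'s columns.
Matching on l.bin_id = r.bin_id. A NULL in a compared column never satisfies the condition.
Matched pairs: 1; unmatched l rows kept: 5.
Total: 1 matched + 5 padded = 6 rows.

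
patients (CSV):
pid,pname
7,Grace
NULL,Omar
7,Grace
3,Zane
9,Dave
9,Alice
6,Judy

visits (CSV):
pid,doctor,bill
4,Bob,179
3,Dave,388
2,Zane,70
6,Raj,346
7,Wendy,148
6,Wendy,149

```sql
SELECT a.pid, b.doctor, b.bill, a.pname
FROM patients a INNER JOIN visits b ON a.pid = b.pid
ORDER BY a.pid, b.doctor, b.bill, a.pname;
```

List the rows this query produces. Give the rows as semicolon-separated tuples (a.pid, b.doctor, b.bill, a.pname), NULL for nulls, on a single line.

(3, Dave, 388, Zane); (6, Raj, 346, Judy); (6, Wendy, 149, Judy); (7, Wendy, 148, Grace); (7, Wendy, 148, Grace)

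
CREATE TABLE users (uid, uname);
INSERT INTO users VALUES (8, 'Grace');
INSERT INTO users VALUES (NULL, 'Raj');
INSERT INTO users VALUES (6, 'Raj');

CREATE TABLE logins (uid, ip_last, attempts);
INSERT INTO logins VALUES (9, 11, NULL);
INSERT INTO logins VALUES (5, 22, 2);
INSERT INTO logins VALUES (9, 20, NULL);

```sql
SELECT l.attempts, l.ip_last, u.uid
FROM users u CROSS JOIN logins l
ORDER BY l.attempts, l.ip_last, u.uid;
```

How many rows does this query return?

9

CROSS JOIN pairs every row of `users` with every row of `logins`: 3 × 3 = 9 rows.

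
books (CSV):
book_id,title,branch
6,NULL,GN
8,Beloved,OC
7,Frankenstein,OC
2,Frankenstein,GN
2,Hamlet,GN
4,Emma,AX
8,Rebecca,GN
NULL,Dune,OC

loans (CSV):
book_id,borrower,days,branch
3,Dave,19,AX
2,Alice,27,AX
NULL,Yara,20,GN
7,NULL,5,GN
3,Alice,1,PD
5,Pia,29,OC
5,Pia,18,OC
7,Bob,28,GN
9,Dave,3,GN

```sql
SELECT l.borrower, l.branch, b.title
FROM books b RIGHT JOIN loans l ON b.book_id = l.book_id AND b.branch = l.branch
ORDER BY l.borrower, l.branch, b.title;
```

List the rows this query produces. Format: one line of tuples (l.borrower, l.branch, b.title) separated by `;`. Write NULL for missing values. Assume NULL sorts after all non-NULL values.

RIGHT JOIN keeps every row from `loans`; unmatched rows get NULL for `books`'s columns.
Matching on b.book_id = l.book_id AND b.branch = l.branch. A NULL in a compared column never satisfies the condition.
Matched pairs: 0; unmatched l rows kept: 9.

(Alice, AX, NULL); (Alice, PD, NULL); (Bob, GN, NULL); (Dave, AX, NULL); (Dave, GN, NULL); (Pia, OC, NULL); (Pia, OC, NULL); (Yara, GN, NULL); (NULL, GN, NULL)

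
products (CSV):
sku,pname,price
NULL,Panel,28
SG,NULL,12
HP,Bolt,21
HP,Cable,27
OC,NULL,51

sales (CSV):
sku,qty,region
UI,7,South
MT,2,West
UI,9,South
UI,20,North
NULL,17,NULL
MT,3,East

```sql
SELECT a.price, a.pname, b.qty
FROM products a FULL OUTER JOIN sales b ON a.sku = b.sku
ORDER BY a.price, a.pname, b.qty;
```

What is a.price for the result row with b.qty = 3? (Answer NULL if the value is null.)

FULL OUTER JOIN keeps every row from both sides; unmatched rows get NULL for the other side's columns.
Matching on a.sku = b.sku. A NULL in a compared column never satisfies the condition.
- a row (sku=NULL): no match → kept, b columns NULL.
- a row (sku=SG): no match → kept, b columns NULL.
- a row (sku=HP): no match → kept, b columns NULL.
- a row (sku=HP): no match → kept, b columns NULL.
- a row (sku=OC): no match → kept, b columns NULL.
- plus 6 unmatched b row(s), each kept with NULL a columns.

NULL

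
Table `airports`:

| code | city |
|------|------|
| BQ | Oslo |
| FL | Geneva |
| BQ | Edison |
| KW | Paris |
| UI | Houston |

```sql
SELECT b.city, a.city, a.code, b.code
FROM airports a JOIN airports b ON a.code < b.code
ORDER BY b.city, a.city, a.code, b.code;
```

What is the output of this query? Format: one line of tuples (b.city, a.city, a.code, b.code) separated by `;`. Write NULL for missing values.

(Geneva, Edison, BQ, FL); (Geneva, Oslo, BQ, FL); (Houston, Edison, BQ, UI); (Houston, Geneva, FL, UI); (Houston, Oslo, BQ, UI); (Houston, Paris, KW, UI); (Paris, Edison, BQ, KW); (Paris, Geneva, FL, KW); (Paris, Oslo, BQ, KW)

INNER JOIN keeps only pairs where the ON condition holds.
Matching on a.code < b.code.
- a[0] code=BQ → 3 match(es) in b → 3 row(s).
- a[1] code=FL → 2 match(es) in b → 2 row(s).
- a[2] code=BQ → 3 match(es) in b → 3 row(s).
- a[3] code=KW → 1 match(es) in b → 1 row(s).
- a[4] code=UI → no match; dropped.
After projecting and ordering:
b.city | a.city | a.code | b.code
Geneva | Edison | BQ | FL
Geneva | Oslo | BQ | FL
Houston | Edison | BQ | UI
Houston | Geneva | FL | UI
Houston | Oslo | BQ | UI
Houston | Paris | KW | UI
Paris | Edison | BQ | KW
Paris | Geneva | FL | KW
Paris | Oslo | BQ | KW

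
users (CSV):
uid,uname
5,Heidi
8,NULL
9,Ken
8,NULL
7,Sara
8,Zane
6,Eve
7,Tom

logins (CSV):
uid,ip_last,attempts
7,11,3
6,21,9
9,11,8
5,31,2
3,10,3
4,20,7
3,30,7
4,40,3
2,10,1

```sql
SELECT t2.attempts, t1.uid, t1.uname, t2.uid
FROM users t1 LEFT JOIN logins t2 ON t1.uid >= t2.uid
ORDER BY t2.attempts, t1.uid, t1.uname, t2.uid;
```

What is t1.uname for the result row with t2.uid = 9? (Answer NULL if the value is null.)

Ken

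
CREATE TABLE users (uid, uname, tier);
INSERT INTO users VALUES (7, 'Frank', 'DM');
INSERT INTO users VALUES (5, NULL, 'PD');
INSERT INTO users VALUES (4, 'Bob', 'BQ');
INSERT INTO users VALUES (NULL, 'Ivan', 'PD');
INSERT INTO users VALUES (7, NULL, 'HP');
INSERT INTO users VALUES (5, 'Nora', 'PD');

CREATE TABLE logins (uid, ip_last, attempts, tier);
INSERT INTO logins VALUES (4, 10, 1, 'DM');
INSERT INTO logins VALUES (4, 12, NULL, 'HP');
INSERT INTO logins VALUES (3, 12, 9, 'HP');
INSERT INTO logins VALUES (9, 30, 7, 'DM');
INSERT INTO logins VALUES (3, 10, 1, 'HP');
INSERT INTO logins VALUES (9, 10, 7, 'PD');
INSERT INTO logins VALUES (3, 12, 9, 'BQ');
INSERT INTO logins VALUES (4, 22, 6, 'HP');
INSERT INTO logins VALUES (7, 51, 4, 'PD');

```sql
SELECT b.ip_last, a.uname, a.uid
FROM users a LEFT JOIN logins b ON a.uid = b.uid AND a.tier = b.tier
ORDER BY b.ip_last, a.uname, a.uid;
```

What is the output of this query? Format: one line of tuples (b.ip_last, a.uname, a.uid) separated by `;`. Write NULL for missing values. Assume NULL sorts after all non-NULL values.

(NULL, Bob, 4); (NULL, Frank, 7); (NULL, Ivan, NULL); (NULL, Nora, 5); (NULL, NULL, 5); (NULL, NULL, 7)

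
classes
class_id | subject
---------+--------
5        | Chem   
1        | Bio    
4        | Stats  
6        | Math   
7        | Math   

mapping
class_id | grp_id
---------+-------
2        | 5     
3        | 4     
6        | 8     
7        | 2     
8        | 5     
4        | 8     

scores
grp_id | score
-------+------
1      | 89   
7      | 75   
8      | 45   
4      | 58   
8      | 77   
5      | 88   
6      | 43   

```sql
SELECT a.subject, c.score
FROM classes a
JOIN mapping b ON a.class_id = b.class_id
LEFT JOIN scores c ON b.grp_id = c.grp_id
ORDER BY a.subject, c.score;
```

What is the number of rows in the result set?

5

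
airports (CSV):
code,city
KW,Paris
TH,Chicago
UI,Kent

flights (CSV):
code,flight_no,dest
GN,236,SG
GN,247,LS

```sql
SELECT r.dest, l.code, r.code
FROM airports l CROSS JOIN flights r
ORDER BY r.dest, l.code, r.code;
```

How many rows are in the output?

6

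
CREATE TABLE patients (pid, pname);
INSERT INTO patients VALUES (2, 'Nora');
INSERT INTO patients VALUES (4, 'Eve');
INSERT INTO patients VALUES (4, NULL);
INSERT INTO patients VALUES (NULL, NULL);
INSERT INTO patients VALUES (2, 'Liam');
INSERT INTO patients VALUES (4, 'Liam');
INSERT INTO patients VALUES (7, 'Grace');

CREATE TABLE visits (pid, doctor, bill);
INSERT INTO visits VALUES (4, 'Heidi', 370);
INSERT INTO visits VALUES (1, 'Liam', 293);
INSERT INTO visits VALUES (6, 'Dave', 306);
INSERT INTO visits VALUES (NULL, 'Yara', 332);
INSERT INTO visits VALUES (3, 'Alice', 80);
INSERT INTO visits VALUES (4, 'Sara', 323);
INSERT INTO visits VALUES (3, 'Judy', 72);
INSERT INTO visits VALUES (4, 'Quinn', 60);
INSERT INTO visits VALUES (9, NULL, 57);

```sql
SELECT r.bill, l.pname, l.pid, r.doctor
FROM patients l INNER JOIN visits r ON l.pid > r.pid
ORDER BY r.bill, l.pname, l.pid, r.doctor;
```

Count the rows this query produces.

18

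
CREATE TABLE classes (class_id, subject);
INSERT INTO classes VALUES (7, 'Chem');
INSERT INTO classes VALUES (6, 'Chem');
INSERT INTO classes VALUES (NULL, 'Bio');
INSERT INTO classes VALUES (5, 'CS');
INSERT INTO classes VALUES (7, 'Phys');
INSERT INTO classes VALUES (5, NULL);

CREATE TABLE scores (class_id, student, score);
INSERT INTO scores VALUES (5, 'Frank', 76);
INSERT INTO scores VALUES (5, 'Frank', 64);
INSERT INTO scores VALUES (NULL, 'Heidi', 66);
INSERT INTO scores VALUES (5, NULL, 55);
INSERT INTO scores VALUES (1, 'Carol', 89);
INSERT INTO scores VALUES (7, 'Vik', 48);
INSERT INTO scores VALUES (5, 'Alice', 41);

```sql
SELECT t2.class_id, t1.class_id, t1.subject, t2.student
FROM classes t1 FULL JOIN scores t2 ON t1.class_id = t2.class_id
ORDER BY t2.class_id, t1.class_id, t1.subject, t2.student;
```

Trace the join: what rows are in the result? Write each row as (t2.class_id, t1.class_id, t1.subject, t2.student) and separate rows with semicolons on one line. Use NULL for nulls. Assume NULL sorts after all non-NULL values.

FULL OUTER JOIN keeps every row from both sides; unmatched rows get NULL for the other side's columns.
Matching on t1.class_id = t2.class_id. A NULL in a compared column never satisfies the condition.
- t1 (class_id=7) pairs with 1 row(s) of t2.
- t1 (class_id=6) has no partner → padded with NULL.
- t1 (class_id=NULL) has no partner → padded with NULL.
- t1 (class_id=5) pairs with 4 row(s) of t2.
- t1 (class_id=7) pairs with 1 row(s) of t2.
- t1 (class_id=5) pairs with 4 row(s) of t2.
- plus 2 unmatched t2 row(s), each kept with NULL t1 columns.

(1, NULL, NULL, Carol); (5, 5, CS, Alice); (5, 5, CS, Frank); (5, 5, CS, Frank); (5, 5, CS, NULL); (5, 5, NULL, Alice); (5, 5, NULL, Frank); (5, 5, NULL, Frank); (5, 5, NULL, NULL); (7, 7, Chem, Vik); (7, 7, Phys, Vik); (NULL, 6, Chem, NULL); (NULL, NULL, Bio, NULL); (NULL, NULL, NULL, Heidi)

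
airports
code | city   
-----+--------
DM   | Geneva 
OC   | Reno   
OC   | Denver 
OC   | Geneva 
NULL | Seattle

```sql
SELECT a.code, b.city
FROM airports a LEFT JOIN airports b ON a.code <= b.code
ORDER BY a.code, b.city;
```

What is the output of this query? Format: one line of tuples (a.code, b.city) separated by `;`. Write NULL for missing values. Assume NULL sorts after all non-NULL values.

(DM, Denver); (DM, Geneva); (DM, Geneva); (DM, Reno); (OC, Denver); (OC, Denver); (OC, Denver); (OC, Geneva); (OC, Geneva); (OC, Geneva); (OC, Reno); (OC, Reno); (OC, Reno); (NULL, NULL)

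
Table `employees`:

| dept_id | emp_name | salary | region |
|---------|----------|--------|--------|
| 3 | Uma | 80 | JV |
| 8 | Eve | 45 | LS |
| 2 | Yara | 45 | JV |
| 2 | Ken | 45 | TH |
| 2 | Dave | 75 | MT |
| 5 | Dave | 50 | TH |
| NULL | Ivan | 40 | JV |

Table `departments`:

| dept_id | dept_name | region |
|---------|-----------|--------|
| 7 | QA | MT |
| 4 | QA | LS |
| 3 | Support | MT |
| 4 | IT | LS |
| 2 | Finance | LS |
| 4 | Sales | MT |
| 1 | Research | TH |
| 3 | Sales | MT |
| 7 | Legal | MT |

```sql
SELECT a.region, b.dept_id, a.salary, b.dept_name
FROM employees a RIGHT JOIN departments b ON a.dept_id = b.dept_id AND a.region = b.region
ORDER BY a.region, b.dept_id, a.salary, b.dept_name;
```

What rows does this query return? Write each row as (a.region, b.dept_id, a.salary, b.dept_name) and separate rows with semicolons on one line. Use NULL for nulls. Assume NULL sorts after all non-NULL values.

(NULL, 1, NULL, Research); (NULL, 2, NULL, Finance); (NULL, 3, NULL, Sales); (NULL, 3, NULL, Support); (NULL, 4, NULL, IT); (NULL, 4, NULL, QA); (NULL, 4, NULL, Sales); (NULL, 7, NULL, Legal); (NULL, 7, NULL, QA)

RIGHT JOIN keeps every row from `departments`; unmatched rows get NULL for `employees`'s columns.
Matching on a.dept_id = b.dept_id AND a.region = b.region. A NULL in a compared column never satisfies the condition.
- a row (dept_id=3, region=JV): no match.
- a row (dept_id=8, region=LS): no match.
- a row (dept_id=2, region=JV): no match.
- a row (dept_id=2, region=TH): no match.
- a row (dept_id=2, region=MT): no match.
- a row (dept_id=5, region=TH): no match.
- a row (dept_id=NULL, region=JV): no match.
- 9 b row(s) had no a match → kept, a columns NULL.
After projecting and ordering:
a.region | b.dept_id | a.salary | b.dept_name
NULL | 1 | NULL | Research
NULL | 2 | NULL | Finance
NULL | 3 | NULL | Sales
NULL | 3 | NULL | Support
NULL | 4 | NULL | IT
NULL | 4 | NULL | QA
NULL | 4 | NULL | Sales
NULL | 7 | NULL | Legal
NULL | 7 | NULL | QA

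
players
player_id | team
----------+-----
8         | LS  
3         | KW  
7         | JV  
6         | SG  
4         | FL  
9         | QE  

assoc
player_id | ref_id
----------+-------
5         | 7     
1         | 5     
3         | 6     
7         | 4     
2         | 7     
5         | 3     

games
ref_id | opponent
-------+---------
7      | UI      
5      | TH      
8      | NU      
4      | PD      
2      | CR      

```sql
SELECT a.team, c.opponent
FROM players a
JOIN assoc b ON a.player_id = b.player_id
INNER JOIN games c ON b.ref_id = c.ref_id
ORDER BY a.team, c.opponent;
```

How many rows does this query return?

1

Step 1 — a INNER JOIN b on player_id → 2 row(s).
Then INNER JOIN `games c` on ref_id: keep only rows whose b.ref_id appears in c.
Result: 1 row(s).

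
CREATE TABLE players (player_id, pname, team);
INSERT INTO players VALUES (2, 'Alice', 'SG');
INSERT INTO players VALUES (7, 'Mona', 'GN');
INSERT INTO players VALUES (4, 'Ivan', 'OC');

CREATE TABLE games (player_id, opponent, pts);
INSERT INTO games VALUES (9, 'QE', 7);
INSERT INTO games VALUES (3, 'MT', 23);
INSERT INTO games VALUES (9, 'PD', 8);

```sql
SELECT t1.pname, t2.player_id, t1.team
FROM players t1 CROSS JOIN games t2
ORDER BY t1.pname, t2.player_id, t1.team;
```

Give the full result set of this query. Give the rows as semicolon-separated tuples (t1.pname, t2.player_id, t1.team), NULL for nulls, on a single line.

CROSS JOIN pairs every row of `players` with every row of `games`: 3 × 3 = 9 rows.
After projecting and ordering:
t1.pname | t2.player_id | t1.team
Alice | 3 | SG
Alice | 9 | SG
Alice | 9 | SG
Ivan | 3 | OC
Ivan | 9 | OC
Ivan | 9 | OC
Mona | 3 | GN
Mona | 9 | GN
Mona | 9 | GN

(Alice, 3, SG); (Alice, 9, SG); (Alice, 9, SG); (Ivan, 3, OC); (Ivan, 9, OC); (Ivan, 9, OC); (Mona, 3, GN); (Mona, 9, GN); (Mona, 9, GN)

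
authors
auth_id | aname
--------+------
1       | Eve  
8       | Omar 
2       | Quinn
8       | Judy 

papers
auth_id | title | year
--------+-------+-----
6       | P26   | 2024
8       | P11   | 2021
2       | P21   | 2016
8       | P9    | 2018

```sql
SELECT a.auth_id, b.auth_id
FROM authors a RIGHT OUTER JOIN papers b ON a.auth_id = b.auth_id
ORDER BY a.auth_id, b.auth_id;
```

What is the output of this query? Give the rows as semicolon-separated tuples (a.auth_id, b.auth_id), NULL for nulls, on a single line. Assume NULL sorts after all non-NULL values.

RIGHT JOIN keeps every row from `papers`; unmatched rows get NULL for `authors`'s columns.
Matching on a.auth_id = b.auth_id.
Matched pairs: 5; unmatched b rows kept: 1.

(2, 2); (8, 8); (8, 8); (8, 8); (8, 8); (NULL, 6)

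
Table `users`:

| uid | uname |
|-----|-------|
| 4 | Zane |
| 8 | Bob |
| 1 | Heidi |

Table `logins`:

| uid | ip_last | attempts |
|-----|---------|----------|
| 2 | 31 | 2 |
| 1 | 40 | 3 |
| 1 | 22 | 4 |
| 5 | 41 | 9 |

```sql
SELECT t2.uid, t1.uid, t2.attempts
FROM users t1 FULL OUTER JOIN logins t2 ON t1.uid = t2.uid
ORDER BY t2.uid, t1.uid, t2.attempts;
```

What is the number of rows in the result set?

6

FULL OUTER JOIN keeps every row from both sides; unmatched rows get NULL for the other side's columns.
Matching on t1.uid = t2.uid.
- t1 (uid=4) has no partner → padded with NULL.
- t1 (uid=8) has no partner → padded with NULL.
- t1 (uid=1) pairs with 2 row(s) of t2.
- plus 2 unmatched t2 row(s), each kept with NULL t1 columns.
Total: 2 matched + 4 padded = 6 rows.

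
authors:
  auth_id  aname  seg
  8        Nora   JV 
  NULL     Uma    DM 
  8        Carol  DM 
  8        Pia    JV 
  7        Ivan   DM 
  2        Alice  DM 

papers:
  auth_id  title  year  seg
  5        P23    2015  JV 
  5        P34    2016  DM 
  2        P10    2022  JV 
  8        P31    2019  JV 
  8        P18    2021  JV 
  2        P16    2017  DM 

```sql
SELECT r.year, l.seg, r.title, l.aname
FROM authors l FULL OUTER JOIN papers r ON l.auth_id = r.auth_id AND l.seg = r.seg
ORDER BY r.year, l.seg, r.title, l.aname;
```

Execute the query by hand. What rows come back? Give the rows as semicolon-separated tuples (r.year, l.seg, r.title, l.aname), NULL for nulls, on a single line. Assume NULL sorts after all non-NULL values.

(2015, NULL, P23, NULL); (2016, NULL, P34, NULL); (2017, DM, P16, Alice); (2019, JV, P31, Nora); (2019, JV, P31, Pia); (2021, JV, P18, Nora); (2021, JV, P18, Pia); (2022, NULL, P10, NULL); (NULL, DM, NULL, Carol); (NULL, DM, NULL, Ivan); (NULL, DM, NULL, Uma)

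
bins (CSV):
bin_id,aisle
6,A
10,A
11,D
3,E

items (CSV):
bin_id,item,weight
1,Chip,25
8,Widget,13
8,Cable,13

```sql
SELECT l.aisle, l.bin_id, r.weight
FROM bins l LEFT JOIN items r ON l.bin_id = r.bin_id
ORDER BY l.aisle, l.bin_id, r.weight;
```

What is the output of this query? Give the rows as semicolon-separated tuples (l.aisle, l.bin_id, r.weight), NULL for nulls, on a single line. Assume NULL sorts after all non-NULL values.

LEFT JOIN keeps every row from `bins`; unmatched rows get NULL for `items`'s columns.
Matching on l.bin_id = r.bin_id.
Matched pairs: 0; unmatched l rows kept: 4.

(A, 6, NULL); (A, 10, NULL); (D, 11, NULL); (E, 3, NULL)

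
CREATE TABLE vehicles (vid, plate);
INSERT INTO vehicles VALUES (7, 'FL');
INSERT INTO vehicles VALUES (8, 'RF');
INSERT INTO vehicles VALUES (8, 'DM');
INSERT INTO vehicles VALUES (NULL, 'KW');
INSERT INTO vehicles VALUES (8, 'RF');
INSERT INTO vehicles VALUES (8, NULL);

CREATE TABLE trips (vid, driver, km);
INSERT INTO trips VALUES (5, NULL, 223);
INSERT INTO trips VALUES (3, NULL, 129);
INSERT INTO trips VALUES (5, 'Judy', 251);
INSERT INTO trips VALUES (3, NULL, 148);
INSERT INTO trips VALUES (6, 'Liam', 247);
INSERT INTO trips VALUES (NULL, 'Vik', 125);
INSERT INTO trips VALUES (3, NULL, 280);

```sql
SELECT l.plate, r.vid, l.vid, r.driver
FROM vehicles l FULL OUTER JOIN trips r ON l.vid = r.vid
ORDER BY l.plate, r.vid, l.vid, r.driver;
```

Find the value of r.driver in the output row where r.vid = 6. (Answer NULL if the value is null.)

FULL OUTER JOIN keeps every row from both sides; unmatched rows get NULL for the other side's columns.
Matching on l.vid = r.vid. A NULL in a compared column never satisfies the condition.
Matched pairs: 0; unmatched l rows kept: 6; unmatched r rows kept: 7.

Liam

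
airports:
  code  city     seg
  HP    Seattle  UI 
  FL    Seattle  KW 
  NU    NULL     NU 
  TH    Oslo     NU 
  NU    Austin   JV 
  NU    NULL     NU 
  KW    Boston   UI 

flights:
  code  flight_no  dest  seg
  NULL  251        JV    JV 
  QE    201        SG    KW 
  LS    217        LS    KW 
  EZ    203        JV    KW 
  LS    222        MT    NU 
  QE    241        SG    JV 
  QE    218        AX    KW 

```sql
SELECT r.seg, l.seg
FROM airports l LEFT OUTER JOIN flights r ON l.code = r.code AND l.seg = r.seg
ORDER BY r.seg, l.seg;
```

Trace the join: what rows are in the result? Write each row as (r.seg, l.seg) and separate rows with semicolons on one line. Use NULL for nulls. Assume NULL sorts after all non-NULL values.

LEFT JOIN keeps every row from `airports`; unmatched rows get NULL for `flights`'s columns.
Matching on l.code = r.code AND l.seg = r.seg. A NULL in a compared column never satisfies the condition.
- code=HP, seg=UI: no r row matches, row kept with r columns NULL.
- code=FL, seg=KW: no r row matches, row kept with r columns NULL.
- code=NU, seg=NU: no r row matches, row kept with r columns NULL.
- code=TH, seg=NU: no r row matches, row kept with r columns NULL.
- code=NU, seg=JV: no r row matches, row kept with r columns NULL.
- code=NU, seg=NU: no r row matches, row kept with r columns NULL.
- code=KW, seg=UI: no r row matches, row kept with r columns NULL.
After projecting and ordering:
r.seg | l.seg
NULL | JV
NULL | KW
NULL | NU
NULL | NU
NULL | NU
NULL | UI
NULL | UI

(NULL, JV); (NULL, KW); (NULL, NU); (NULL, NU); (NULL, NU); (NULL, UI); (NULL, UI)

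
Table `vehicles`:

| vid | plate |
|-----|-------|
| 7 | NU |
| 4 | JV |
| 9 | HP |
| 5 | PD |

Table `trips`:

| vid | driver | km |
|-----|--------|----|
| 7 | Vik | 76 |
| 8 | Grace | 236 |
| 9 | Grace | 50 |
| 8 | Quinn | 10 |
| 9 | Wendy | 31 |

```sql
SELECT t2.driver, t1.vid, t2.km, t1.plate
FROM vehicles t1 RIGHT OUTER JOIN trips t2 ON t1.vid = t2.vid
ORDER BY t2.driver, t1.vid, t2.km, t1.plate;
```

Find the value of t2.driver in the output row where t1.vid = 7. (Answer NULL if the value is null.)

RIGHT JOIN keeps every row from `trips`; unmatched rows get NULL for `vehicles`'s columns.
Matching on t1.vid = t2.vid.
- t1 row (vid=7): matches 1 t2 row(s) → 1 output row(s).
- t1 row (vid=4): no match.
- t1 row (vid=9): matches 2 t2 row(s) → 2 output row(s).
- t1 row (vid=5): no match.
- 2 t2 row(s) had no t1 match → kept, t1 columns NULL.

Vik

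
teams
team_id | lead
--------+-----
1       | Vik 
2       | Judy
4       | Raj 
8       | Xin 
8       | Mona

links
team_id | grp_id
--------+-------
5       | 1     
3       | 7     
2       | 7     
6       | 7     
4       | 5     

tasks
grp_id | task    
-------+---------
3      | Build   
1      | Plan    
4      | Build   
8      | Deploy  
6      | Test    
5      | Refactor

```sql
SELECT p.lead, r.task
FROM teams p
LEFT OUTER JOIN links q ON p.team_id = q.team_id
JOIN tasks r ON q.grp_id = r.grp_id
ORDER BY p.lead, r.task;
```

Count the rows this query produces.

1

Step 1 — p LEFT JOIN q on team_id → 5 row(s).
Then INNER JOIN `tasks r` on grp_id: keep only rows whose q.grp_id appears in r.
Result: 1 row(s).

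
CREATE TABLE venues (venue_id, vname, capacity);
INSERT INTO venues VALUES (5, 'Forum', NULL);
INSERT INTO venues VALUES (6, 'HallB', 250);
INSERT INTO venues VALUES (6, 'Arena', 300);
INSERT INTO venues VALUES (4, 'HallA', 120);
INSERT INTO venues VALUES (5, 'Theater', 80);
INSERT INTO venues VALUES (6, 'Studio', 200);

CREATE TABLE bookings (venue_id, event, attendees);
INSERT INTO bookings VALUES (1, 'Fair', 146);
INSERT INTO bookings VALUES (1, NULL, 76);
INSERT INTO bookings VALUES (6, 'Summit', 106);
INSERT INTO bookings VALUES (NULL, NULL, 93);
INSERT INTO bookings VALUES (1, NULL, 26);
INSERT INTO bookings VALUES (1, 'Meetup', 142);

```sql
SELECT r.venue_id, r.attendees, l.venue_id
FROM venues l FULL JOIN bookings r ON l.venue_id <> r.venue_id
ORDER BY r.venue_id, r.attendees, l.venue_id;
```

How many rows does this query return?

FULL OUTER JOIN keeps every row from both sides; unmatched rows get NULL for the other side's columns.
Matching on l.venue_id <> r.venue_id. A NULL in a compared column never satisfies the condition.
- l[0] venue_id=5 → 5 match(es) in r → 5 row(s).
- l[1] venue_id=6 → 4 match(es) in r → 4 row(s).
- l[2] venue_id=6 → 4 match(es) in r → 4 row(s).
- l[3] venue_id=4 → 5 match(es) in r → 5 row(s).
- l[4] venue_id=5 → 5 match(es) in r → 5 row(s).
- l[5] venue_id=6 → 4 match(es) in r → 4 row(s).
- plus 1 unmatched r row(s), each kept with NULL l columns.
Total: 27 matched + 1 padded = 28 rows.

28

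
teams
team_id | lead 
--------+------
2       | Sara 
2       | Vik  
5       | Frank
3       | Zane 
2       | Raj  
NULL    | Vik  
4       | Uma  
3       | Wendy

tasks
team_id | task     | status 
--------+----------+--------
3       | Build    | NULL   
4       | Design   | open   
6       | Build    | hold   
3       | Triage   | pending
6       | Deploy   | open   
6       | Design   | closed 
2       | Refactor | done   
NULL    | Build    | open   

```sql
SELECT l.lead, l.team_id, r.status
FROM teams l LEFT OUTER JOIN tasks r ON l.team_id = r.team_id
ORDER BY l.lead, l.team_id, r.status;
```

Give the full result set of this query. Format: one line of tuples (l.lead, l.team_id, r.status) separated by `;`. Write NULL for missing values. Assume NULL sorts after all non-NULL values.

LEFT JOIN keeps every row from `teams`; unmatched rows get NULL for `tasks`'s columns.
Matching on l.team_id = r.team_id. A NULL in a compared column never satisfies the condition.
- l (team_id=2) pairs with 1 row(s) of r.
- l (team_id=2) pairs with 1 row(s) of r.
- l (team_id=5) has no partner → padded with NULL.
- l (team_id=3) pairs with 2 row(s) of r.
- l (team_id=2) pairs with 1 row(s) of r.
- l (team_id=NULL) has no partner → padded with NULL.
- l (team_id=4) pairs with 1 row(s) of r.
- l (team_id=3) pairs with 2 row(s) of r.
After projecting and ordering:
l.lead | l.team_id | r.status
Frank | 5 | NULL
Raj | 2 | done
Sara | 2 | done
Uma | 4 | open
Vik | 2 | done
Vik | NULL | NULL
Wendy | 3 | pending
Wendy | 3 | NULL
Zane | 3 | pending
Zane | 3 | NULL

(Frank, 5, NULL); (Raj, 2, done); (Sara, 2, done); (Uma, 4, open); (Vik, 2, done); (Vik, NULL, NULL); (Wendy, 3, pending); (Wendy, 3, NULL); (Zane, 3, pending); (Zane, 3, NULL)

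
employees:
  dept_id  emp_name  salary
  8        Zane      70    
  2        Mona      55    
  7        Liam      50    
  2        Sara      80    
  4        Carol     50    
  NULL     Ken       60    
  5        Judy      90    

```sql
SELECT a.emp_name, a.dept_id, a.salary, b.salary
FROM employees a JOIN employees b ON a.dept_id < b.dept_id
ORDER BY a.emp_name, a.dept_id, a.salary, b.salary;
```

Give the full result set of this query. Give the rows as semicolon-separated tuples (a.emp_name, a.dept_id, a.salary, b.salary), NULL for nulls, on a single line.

INNER JOIN keeps only pairs where the ON condition holds.
Matching on a.dept_id < b.dept_id. A NULL in a compared column never satisfies the condition.
- a[0] dept_id=8 → no match; dropped.
- a[1] dept_id=2 → 4 match(es) in b → 4 row(s).
- a[2] dept_id=7 → 1 match(es) in b → 1 row(s).
- a[3] dept_id=2 → 4 match(es) in b → 4 row(s).
- a[4] dept_id=4 → 3 match(es) in b → 3 row(s).
- a[5] dept_id=NULL → no match; dropped.
- a[6] dept_id=5 → 2 match(es) in b → 2 row(s).

(Carol, 4, 50, 50); (Carol, 4, 50, 70); (Carol, 4, 50, 90); (Judy, 5, 90, 50); (Judy, 5, 90, 70); (Liam, 7, 50, 70); (Mona, 2, 55, 50); (Mona, 2, 55, 50); (Mona, 2, 55, 70); (Mona, 2, 55, 90); (Sara, 2, 80, 50); (Sara, 2, 80, 50); (Sara, 2, 80, 70); (Sara, 2, 80, 90)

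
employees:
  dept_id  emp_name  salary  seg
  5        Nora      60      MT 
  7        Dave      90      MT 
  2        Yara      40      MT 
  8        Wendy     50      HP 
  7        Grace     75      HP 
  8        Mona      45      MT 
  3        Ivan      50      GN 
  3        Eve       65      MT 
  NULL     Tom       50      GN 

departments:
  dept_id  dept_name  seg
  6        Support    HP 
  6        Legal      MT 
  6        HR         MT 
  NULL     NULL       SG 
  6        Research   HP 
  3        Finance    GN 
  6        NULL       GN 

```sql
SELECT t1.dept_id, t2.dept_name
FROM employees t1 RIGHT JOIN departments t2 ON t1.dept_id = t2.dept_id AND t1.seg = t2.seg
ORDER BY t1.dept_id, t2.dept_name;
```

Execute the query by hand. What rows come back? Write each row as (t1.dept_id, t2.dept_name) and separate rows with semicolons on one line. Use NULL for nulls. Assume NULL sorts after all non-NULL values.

RIGHT JOIN keeps every row from `departments`; unmatched rows get NULL for `employees`'s columns.
Matching on t1.dept_id = t2.dept_id AND t1.seg = t2.seg. A NULL in a compared column never satisfies the condition.
Matched pairs: 1; unmatched t2 rows kept: 6.

(3, Finance); (NULL, HR); (NULL, Legal); (NULL, Research); (NULL, Support); (NULL, NULL); (NULL, NULL)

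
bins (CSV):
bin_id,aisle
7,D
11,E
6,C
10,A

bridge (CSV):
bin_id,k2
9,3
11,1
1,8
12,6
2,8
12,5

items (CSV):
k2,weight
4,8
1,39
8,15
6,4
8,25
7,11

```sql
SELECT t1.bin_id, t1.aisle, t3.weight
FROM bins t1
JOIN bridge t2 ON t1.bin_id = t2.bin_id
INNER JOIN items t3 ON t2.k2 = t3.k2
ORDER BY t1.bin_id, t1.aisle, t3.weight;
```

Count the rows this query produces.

1

Joins associate left-to-right: bins INNER JOIN bridge on bin_id gives 1 intermediate row(s).
Then INNER JOIN `items t3` on k2: keep only rows whose t2.k2 appears in t3.
Result: 1 row(s).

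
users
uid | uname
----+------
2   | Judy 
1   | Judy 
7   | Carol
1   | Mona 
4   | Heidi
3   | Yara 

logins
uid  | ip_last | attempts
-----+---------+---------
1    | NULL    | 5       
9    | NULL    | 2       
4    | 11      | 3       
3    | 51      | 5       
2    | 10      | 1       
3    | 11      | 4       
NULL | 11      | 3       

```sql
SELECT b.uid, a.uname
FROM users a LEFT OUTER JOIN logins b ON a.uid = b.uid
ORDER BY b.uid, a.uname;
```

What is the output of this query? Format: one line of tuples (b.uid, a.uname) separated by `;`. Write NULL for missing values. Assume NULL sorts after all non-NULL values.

(1, Judy); (1, Mona); (2, Judy); (3, Yara); (3, Yara); (4, Heidi); (NULL, Carol)

LEFT JOIN keeps every row from `users`; unmatched rows get NULL for `logins`'s columns.
Matching on a.uid = b.uid. A NULL in a compared column never satisfies the condition.
- a row (uid=2): matches 1 b row(s) → 1 output row(s).
- a row (uid=1): matches 1 b row(s) → 1 output row(s).
- a row (uid=7): no match → kept, b columns NULL.
- a row (uid=1): matches 1 b row(s) → 1 output row(s).
- a row (uid=4): matches 1 b row(s) → 1 output row(s).
- a row (uid=3): matches 2 b row(s) → 2 output row(s).
After projecting and ordering:
b.uid | a.uname
1 | Judy
1 | Mona
2 | Judy
3 | Yara
3 | Yara
4 | Heidi
NULL | Carol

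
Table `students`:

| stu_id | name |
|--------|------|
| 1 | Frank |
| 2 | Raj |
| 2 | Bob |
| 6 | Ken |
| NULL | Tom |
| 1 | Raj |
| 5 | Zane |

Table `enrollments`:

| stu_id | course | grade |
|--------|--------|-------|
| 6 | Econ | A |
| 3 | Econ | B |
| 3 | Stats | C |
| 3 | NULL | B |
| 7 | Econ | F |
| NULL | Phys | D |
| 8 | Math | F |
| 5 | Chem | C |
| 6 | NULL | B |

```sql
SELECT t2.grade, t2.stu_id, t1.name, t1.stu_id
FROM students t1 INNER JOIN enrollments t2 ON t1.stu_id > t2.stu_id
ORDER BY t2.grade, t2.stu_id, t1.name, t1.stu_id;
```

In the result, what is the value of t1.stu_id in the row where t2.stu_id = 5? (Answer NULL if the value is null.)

6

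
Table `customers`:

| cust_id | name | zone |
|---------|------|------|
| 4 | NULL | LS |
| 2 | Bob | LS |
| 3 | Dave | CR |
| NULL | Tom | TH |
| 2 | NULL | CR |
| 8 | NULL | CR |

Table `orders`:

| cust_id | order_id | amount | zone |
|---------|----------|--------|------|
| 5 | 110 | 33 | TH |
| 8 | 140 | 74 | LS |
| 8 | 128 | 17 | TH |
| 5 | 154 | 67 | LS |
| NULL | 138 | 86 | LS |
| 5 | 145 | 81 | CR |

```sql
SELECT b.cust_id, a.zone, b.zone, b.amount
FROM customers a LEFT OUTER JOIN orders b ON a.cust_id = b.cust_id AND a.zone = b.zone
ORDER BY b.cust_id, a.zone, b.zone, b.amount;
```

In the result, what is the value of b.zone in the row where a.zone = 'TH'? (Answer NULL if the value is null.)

LEFT JOIN keeps every row from `customers`; unmatched rows get NULL for `orders`'s columns.
Matching on a.cust_id = b.cust_id AND a.zone = b.zone. A NULL in a compared column never satisfies the condition.
- a[0] cust_id=4, zone=LS → no match; kept with NULLs on the b side.
- a[1] cust_id=2, zone=LS → no match; kept with NULLs on the b side.
- a[2] cust_id=3, zone=CR → no match; kept with NULLs on the b side.
- a[3] cust_id=NULL, zone=TH → no match; kept with NULLs on the b side.
- a[4] cust_id=2, zone=CR → no match; kept with NULLs on the b side.
- a[5] cust_id=8, zone=CR → no match; kept with NULLs on the b side.

NULL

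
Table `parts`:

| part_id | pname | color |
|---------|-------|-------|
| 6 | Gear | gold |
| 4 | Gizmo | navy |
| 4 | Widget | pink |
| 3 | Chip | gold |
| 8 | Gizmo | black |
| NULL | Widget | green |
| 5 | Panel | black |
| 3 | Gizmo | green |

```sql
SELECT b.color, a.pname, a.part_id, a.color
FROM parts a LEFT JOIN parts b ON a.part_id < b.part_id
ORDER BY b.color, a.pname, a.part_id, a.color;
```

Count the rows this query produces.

21

LEFT JOIN keeps every row from `parts a`; unmatched rows get NULL for `parts b`'s columns.
Matching on a.part_id < b.part_id. A NULL in a compared column never satisfies the condition.
- part_id=6: 1 matching b row(s), so 1 row(s) emitted.
- part_id=4: 3 matching b row(s), so 3 row(s) emitted.
- part_id=4: 3 matching b row(s), so 3 row(s) emitted.
- part_id=3: 5 matching b row(s), so 5 row(s) emitted.
- part_id=8: no b row matches, row kept with b columns NULL.
- part_id=NULL: no b row matches, row kept with b columns NULL.
- part_id=5: 2 matching b row(s), so 2 row(s) emitted.
- part_id=3: 5 matching b row(s), so 5 row(s) emitted.
Total: 19 matched + 2 padded = 21 rows.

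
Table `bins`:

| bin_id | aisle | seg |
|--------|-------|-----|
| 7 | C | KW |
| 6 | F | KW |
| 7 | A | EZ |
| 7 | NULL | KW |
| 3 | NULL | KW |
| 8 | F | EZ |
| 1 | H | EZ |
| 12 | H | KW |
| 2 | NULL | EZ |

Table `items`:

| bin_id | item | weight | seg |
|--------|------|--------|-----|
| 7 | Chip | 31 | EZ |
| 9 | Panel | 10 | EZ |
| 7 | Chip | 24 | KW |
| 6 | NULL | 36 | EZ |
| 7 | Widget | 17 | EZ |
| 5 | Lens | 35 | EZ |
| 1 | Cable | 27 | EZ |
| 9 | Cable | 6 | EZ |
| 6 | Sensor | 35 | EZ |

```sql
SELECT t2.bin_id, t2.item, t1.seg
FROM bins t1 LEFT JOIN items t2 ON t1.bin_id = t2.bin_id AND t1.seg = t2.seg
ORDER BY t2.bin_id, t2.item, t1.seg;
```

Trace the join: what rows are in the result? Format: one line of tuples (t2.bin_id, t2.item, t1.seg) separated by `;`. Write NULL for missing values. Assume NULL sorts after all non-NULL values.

(1, Cable, EZ); (7, Chip, EZ); (7, Chip, KW); (7, Chip, KW); (7, Widget, EZ); (NULL, NULL, EZ); (NULL, NULL, EZ); (NULL, NULL, KW); (NULL, NULL, KW); (NULL, NULL, KW)

LEFT JOIN keeps every row from `bins`; unmatched rows get NULL for `items`'s columns.
Matching on t1.bin_id = t2.bin_id AND t1.seg = t2.seg.
- t1[0] bin_id=7, seg=KW → 1 match(es) in t2 → 1 row(s).
- t1[1] bin_id=6, seg=KW → no match; kept with NULLs on the t2 side.
- t1[2] bin_id=7, seg=EZ → 2 match(es) in t2 → 2 row(s).
- t1[3] bin_id=7, seg=KW → 1 match(es) in t2 → 1 row(s).
- t1[4] bin_id=3, seg=KW → no match; kept with NULLs on the t2 side.
- t1[5] bin_id=8, seg=EZ → no match; kept with NULLs on the t2 side.
- t1[6] bin_id=1, seg=EZ → 1 match(es) in t2 → 1 row(s).
- t1[7] bin_id=12, seg=KW → no match; kept with NULLs on the t2 side.
- t1[8] bin_id=2, seg=EZ → no match; kept with NULLs on the t2 side.
After projecting and ordering:
t2.bin_id | t2.item | t1.seg
1 | Cable | EZ
7 | Chip | EZ
7 | Chip | KW
7 | Chip | KW
7 | Widget | EZ
NULL | NULL | EZ
NULL | NULL | EZ
NULL | NULL | KW
NULL | NULL | KW
NULL | NULL | KW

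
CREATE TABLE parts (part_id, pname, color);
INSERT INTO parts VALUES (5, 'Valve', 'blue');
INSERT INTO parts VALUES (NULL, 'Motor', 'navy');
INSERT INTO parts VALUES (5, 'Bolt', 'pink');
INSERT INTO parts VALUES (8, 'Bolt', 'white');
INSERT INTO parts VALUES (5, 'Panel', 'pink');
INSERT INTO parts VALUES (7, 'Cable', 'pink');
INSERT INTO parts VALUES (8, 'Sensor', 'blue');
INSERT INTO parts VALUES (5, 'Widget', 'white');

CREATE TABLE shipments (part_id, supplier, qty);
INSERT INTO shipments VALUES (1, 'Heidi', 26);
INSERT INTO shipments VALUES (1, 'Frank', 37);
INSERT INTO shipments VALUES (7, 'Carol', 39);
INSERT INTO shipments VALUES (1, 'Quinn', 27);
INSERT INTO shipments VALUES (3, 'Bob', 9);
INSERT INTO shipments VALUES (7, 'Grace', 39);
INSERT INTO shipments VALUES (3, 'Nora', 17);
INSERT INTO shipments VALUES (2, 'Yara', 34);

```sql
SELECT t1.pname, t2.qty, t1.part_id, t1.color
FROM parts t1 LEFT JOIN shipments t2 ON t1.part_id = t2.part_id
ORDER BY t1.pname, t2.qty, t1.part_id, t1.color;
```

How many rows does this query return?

LEFT JOIN keeps every row from `parts`; unmatched rows get NULL for `shipments`'s columns.
Matching on t1.part_id = t2.part_id. A NULL in a compared column never satisfies the condition.
Matched pairs: 2; unmatched t1 rows kept: 7.
Total: 2 matched + 7 padded = 9 rows.

9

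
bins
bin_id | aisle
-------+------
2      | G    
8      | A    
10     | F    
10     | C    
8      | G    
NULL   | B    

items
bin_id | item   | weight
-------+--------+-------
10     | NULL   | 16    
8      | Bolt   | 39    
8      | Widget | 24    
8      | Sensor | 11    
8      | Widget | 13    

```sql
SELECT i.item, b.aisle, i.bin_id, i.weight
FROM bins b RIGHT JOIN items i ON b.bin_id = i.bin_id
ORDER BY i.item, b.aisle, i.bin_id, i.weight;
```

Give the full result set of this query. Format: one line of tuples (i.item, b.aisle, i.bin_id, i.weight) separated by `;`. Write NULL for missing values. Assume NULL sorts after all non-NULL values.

RIGHT JOIN keeps every row from `items`; unmatched rows get NULL for `bins`'s columns.
Matching on b.bin_id = i.bin_id. A NULL in a compared column never satisfies the condition.
Matched pairs: 10; unmatched i rows kept: 0.

(Bolt, A, 8, 39); (Bolt, G, 8, 39); (Sensor, A, 8, 11); (Sensor, G, 8, 11); (Widget, A, 8, 13); (Widget, A, 8, 24); (Widget, G, 8, 13); (Widget, G, 8, 24); (NULL, C, 10, 16); (NULL, F, 10, 16)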